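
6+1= 7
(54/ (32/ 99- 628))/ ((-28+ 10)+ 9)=297/ 31070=0.01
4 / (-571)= -4 / 571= -0.01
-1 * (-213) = 213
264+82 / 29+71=9797 / 29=337.83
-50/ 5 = -10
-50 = -50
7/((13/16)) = 112/13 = 8.62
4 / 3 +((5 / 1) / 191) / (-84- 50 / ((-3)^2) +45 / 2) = 921878 / 691611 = 1.33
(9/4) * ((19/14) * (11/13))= 1881/728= 2.58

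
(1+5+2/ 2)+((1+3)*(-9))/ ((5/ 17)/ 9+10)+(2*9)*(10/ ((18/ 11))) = 174087/ 1535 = 113.41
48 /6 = 8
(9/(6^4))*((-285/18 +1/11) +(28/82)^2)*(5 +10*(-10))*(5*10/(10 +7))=4117354625/135797904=30.32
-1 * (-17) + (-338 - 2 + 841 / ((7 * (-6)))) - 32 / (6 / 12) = -17095 / 42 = -407.02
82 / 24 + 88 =1097 / 12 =91.42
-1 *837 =-837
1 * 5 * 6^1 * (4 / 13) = 120 / 13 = 9.23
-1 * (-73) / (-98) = -73 / 98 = -0.74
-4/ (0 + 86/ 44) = -88/ 43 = -2.05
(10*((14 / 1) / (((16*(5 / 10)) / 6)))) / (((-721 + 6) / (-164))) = 3444 / 143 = 24.08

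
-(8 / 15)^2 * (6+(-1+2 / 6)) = -1024 / 675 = -1.52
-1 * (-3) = 3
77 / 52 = 1.48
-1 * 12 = -12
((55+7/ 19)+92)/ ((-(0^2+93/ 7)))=-19600/ 1767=-11.09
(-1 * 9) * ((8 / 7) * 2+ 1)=-207 / 7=-29.57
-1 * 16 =-16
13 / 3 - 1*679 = -2024 / 3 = -674.67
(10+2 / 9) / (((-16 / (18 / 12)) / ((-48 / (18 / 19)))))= 437 / 9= 48.56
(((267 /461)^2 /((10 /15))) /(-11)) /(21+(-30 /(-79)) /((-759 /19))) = -388596339 /178320845554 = -0.00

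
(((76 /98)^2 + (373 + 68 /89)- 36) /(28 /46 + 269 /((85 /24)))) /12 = 47118743345 /127938168568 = 0.37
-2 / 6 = -1 / 3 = -0.33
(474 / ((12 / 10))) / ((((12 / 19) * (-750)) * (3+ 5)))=-0.10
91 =91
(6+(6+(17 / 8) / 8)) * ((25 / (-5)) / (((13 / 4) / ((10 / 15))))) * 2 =-3925 / 156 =-25.16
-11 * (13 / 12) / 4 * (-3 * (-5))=-715 / 16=-44.69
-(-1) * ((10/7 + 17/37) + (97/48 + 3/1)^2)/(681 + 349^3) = 3233927/5073357574656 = 0.00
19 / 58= 0.33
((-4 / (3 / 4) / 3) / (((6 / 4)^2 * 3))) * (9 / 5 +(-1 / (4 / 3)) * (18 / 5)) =32 / 135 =0.24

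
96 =96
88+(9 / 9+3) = 92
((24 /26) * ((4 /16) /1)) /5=0.05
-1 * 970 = -970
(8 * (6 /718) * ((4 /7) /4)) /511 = 24 /1284143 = 0.00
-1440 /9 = -160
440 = 440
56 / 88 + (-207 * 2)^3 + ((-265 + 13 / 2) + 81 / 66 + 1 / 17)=-13269183508 / 187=-70958200.58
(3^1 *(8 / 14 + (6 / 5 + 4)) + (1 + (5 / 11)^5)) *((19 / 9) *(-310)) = -121738131748 / 10146213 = -11998.38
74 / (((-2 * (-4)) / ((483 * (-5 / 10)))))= -17871 / 8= -2233.88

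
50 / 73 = 0.68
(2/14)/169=1/1183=0.00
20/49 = 0.41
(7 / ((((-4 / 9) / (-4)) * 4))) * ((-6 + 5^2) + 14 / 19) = 23625 / 76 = 310.86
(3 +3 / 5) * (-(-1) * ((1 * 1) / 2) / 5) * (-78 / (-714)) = 117 / 2975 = 0.04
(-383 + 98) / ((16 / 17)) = -4845 / 16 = -302.81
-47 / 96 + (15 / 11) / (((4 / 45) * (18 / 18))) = 15683 / 1056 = 14.85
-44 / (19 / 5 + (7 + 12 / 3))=-110 / 37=-2.97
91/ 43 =2.12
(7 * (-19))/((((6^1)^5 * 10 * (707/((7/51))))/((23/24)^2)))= -70357/230712053760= -0.00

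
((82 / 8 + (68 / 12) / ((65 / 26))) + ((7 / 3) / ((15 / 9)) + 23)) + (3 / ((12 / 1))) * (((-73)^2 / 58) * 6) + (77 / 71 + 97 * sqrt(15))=1086041 / 6177 + 97 * sqrt(15)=551.50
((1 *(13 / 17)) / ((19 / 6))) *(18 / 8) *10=1755 / 323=5.43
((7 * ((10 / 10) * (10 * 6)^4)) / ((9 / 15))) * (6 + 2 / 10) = 937440000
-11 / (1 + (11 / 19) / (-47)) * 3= -9823 / 294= -33.41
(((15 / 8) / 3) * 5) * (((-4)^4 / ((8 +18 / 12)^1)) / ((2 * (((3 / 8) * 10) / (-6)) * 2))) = -640 / 19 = -33.68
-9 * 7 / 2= -63 / 2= -31.50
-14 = -14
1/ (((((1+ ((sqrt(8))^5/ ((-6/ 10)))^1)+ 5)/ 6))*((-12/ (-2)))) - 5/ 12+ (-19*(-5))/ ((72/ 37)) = 713444743/ 14739768 - 480*sqrt(2)/ 204719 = 48.40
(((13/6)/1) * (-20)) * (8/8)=-43.33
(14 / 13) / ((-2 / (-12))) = 84 / 13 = 6.46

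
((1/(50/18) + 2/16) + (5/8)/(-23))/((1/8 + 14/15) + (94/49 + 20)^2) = 15169518/15953035405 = 0.00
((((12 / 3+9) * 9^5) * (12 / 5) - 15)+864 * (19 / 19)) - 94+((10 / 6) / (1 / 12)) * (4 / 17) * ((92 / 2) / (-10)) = 156660283 / 85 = 1843062.15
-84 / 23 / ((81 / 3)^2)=-28 / 5589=-0.01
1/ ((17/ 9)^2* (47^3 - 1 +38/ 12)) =486/ 180032839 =0.00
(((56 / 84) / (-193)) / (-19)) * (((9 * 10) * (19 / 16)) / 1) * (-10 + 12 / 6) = -30 / 193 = -0.16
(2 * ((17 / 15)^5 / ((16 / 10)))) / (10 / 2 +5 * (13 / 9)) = 1419857 / 7425000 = 0.19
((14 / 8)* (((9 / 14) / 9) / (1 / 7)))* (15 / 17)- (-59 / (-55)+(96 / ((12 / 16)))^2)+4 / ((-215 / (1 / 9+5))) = -47428893467 / 2894760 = -16384.40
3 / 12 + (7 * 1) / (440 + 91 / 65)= 2347 / 8828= 0.27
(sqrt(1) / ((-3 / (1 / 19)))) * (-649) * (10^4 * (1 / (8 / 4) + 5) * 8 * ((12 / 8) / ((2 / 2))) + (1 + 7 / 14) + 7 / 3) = 2570054927 / 342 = 7514780.49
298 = 298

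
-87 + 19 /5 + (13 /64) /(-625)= -83.20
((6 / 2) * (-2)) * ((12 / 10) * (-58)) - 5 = 2063 / 5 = 412.60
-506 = -506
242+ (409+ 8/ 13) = 8471/ 13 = 651.62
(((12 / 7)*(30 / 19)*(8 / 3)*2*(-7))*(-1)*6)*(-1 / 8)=-1440 / 19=-75.79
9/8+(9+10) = 161/8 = 20.12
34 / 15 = 2.27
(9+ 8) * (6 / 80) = 51 / 40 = 1.28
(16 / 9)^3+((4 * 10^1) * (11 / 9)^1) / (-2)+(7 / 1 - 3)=-10808 / 729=-14.83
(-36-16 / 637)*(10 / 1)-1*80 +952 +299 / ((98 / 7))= 679177 / 1274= 533.11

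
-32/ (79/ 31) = -992/ 79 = -12.56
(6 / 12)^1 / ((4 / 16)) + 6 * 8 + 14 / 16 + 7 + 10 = 543 / 8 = 67.88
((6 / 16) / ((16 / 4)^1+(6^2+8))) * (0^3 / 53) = 0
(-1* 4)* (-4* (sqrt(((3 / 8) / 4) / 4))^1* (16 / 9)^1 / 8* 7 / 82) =7* sqrt(6) / 369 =0.05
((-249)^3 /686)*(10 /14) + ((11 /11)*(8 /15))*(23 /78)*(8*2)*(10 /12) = -27090592723 /1685502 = -16072.71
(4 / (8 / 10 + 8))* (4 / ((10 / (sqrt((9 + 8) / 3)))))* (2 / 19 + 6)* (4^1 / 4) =232* sqrt(51) / 627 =2.64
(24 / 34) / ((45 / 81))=108 / 85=1.27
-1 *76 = -76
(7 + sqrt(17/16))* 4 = sqrt(17) + 28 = 32.12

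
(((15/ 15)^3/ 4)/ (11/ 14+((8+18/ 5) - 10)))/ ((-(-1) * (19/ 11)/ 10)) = 1925/ 3173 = 0.61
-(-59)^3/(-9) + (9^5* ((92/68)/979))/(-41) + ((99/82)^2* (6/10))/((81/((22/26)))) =-1494054406555709/65465906220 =-22821.87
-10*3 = -30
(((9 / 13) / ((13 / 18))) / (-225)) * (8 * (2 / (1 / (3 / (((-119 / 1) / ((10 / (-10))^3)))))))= -864 / 502775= -0.00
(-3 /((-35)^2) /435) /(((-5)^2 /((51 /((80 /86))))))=-2193 /177625000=-0.00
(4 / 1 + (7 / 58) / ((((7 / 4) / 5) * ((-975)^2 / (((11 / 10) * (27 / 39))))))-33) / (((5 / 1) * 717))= -1154798114 / 142756940625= -0.01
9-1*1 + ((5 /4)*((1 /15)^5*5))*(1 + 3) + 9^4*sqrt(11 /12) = 243001 /30375 + 2187*sqrt(33) /2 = 6289.68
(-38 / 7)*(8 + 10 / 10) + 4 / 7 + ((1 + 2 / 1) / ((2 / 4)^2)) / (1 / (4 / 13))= -4058 / 91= -44.59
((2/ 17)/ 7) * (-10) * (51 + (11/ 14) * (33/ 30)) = -7261/ 833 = -8.72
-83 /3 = -27.67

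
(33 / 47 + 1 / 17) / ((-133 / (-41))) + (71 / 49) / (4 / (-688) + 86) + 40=23308895572 / 579082441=40.25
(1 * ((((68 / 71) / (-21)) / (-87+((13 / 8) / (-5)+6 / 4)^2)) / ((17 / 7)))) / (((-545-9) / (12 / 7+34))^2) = 0.00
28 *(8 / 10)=112 / 5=22.40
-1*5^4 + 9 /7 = -4366 /7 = -623.71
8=8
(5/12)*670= 1675/6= 279.17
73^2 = 5329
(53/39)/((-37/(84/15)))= -1484/7215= -0.21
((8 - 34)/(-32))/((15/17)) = 221/240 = 0.92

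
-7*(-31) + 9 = 226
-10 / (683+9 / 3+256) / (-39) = 5 / 18369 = 0.00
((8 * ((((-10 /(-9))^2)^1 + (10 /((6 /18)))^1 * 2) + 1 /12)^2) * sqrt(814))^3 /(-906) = -25025810973551857915233363983 * sqrt(814) /1023524640207144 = -697592913348798.05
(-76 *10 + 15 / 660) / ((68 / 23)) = -45241 / 176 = -257.05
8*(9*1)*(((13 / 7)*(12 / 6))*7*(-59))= -110448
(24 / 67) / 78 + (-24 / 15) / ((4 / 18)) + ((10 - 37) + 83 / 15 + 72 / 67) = -72086 / 2613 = -27.59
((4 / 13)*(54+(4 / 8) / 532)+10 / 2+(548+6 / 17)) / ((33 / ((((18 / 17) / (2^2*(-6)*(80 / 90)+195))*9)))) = 2714000175 / 2863671811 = 0.95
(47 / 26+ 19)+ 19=1035 / 26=39.81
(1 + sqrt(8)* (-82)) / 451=1 / 451 - 4* sqrt(2) / 11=-0.51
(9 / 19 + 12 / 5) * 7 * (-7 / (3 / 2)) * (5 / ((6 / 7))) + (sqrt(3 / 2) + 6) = -30871 / 57 + sqrt(6) / 2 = -540.37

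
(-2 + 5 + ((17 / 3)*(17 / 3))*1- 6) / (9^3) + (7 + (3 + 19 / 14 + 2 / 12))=531088 / 45927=11.56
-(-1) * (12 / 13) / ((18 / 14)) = 28 / 39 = 0.72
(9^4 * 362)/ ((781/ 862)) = 2047320684/ 781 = 2621409.33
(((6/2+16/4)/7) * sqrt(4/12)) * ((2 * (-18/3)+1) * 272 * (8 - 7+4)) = -14960 * sqrt(3)/3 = -8637.16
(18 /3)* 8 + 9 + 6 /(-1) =51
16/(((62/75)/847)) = 508200/31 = 16393.55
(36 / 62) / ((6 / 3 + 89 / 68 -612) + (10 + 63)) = -1224 / 1129237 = -0.00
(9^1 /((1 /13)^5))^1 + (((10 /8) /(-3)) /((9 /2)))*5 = 180448373 /54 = 3341636.54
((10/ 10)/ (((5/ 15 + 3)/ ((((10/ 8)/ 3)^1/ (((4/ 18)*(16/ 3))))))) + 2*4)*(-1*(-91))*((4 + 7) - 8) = 2212.79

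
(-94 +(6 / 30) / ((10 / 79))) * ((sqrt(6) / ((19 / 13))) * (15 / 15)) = -154.89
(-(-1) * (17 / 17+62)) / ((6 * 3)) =7 / 2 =3.50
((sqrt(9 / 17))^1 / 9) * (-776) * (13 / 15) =-10088 * sqrt(17) / 765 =-54.37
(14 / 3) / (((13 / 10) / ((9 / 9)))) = 140 / 39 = 3.59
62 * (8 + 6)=868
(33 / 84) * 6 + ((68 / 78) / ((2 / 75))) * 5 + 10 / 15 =90901 / 546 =166.49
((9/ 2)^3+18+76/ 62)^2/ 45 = 748952689/ 2767680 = 270.61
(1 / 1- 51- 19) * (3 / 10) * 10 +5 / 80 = -3311 / 16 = -206.94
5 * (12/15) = 4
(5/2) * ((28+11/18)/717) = 2575/25812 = 0.10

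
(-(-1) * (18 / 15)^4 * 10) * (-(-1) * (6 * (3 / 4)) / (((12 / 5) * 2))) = 486 / 25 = 19.44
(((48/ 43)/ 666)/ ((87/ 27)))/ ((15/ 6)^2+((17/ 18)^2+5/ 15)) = 3888/ 55874329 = 0.00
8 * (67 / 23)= 536 / 23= 23.30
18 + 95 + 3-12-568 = -464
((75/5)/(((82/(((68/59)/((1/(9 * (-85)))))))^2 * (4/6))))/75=202956030/5851561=34.68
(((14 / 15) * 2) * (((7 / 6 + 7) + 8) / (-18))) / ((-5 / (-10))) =-1358 / 405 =-3.35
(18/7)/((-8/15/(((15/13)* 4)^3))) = -7290000/15379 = -474.02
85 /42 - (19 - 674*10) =6723.02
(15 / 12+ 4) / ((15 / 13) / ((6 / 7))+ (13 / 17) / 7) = 10829 / 3002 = 3.61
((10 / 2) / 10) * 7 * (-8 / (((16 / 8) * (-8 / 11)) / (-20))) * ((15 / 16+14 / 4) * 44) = -300685 / 4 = -75171.25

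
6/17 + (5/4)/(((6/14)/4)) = 613/51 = 12.02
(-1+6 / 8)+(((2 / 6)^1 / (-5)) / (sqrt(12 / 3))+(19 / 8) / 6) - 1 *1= -71 / 80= -0.89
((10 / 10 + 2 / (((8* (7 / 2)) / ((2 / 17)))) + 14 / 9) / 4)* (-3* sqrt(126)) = -1373* sqrt(14) / 238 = -21.59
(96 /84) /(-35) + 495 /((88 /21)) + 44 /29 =6798609 /56840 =119.61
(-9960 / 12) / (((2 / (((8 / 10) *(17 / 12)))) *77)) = -1411 / 231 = -6.11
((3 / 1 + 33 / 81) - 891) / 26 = -23965 / 702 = -34.14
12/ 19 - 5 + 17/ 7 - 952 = -126874/ 133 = -953.94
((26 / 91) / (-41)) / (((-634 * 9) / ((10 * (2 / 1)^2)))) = 40 / 818811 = 0.00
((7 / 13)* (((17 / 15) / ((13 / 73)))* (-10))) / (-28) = 1241 / 1014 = 1.22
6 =6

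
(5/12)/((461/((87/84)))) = 0.00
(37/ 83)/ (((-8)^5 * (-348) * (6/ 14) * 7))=37/ 2839412736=0.00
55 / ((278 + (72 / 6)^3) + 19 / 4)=220 / 8043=0.03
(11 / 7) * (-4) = -6.29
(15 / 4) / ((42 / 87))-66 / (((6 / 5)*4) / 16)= -11885 / 56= -212.23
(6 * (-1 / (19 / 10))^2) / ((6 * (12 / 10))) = 0.23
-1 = -1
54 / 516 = 9 / 86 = 0.10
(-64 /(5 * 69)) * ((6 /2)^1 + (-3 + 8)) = -512 /345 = -1.48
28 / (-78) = -14 / 39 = -0.36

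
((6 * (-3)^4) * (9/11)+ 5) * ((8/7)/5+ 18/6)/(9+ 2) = 500477/4235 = 118.18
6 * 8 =48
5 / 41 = 0.12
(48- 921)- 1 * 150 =-1023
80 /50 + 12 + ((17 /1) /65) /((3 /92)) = 4216 /195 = 21.62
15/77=0.19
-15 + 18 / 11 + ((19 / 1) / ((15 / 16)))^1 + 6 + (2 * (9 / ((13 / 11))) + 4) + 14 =98957 / 2145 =46.13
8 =8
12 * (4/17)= 48/17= 2.82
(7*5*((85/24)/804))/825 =119/636768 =0.00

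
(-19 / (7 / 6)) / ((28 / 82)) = -2337 / 49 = -47.69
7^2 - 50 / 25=47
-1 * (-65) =65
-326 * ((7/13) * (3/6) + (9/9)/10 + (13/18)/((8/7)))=-1527473/4680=-326.38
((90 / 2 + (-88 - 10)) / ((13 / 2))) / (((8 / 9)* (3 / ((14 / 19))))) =-1113 / 494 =-2.25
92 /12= 23 /3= 7.67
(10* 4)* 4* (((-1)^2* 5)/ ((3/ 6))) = 1600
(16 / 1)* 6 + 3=99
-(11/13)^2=-0.72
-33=-33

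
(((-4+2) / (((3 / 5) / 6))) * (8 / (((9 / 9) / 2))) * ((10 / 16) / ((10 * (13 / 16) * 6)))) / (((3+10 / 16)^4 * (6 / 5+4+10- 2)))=-1638400 / 910270647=-0.00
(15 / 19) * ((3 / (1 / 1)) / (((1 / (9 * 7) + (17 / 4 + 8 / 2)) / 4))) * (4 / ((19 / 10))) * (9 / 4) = 4082400 / 751963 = 5.43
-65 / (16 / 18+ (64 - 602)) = 585 / 4834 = 0.12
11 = 11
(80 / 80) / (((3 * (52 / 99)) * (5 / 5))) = 33 / 52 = 0.63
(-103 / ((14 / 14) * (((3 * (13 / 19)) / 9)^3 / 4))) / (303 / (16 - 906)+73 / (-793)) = 4142300723640 / 51587081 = 80297.25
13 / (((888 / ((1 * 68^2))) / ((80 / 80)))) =7514 / 111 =67.69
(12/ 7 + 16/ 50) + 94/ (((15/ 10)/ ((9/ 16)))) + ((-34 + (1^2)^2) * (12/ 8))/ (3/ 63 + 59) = 3163511/ 86800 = 36.45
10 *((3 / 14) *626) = 9390 / 7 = 1341.43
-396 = -396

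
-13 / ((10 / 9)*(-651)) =39 / 2170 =0.02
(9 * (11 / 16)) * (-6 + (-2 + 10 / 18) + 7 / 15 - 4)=-2717 / 40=-67.92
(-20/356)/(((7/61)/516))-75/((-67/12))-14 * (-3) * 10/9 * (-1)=-35795020/125223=-285.85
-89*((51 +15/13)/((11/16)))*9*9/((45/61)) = -530044128/715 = -741320.46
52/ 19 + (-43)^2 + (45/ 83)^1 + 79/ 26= 76071727/ 41002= 1855.32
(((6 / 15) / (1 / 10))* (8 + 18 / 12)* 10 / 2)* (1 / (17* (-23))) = -190 / 391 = -0.49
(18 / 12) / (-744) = -0.00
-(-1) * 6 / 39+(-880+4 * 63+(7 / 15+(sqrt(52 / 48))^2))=-162837 / 260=-626.30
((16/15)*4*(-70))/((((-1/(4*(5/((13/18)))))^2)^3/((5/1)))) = -3250661621760000000/4826809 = -673459758146.63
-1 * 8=-8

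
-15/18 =-5/6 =-0.83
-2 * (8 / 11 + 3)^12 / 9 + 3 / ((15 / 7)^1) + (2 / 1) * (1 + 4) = -1597638.24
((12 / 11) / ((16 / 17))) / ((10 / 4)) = 51 / 110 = 0.46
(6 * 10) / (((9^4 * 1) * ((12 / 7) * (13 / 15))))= 175 / 28431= 0.01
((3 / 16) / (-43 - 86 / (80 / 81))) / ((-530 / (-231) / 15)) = -945 / 100276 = -0.01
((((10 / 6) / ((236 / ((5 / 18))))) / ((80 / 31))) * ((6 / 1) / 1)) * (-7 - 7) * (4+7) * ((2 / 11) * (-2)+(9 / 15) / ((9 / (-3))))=0.40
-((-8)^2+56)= -120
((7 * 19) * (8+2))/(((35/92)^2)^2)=2722293248/42875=63493.72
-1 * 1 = -1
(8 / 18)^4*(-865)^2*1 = 191545600 / 6561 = 29194.57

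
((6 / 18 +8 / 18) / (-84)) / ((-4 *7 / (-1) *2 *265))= -1 / 1602720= -0.00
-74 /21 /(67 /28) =-296 /201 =-1.47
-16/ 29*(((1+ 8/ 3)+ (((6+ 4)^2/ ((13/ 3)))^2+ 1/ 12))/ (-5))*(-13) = -290028/ 377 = -769.31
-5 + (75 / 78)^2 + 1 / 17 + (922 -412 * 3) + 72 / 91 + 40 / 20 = -25357993 / 80444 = -315.23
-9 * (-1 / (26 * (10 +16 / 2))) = 0.02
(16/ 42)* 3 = 8/ 7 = 1.14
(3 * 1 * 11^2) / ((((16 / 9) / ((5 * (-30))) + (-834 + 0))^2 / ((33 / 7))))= 45106875 / 18334313788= 0.00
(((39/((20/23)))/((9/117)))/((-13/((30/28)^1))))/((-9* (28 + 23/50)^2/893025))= 23840578125/4049858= 5886.77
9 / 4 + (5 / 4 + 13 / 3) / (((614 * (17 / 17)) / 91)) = 22675 / 7368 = 3.08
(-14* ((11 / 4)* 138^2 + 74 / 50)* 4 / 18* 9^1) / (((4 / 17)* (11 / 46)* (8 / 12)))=-10750760832 / 275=-39093675.75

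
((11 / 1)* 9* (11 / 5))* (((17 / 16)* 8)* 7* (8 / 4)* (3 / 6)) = 129591 / 10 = 12959.10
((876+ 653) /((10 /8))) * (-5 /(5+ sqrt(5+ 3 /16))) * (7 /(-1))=3424960 /317 - 171248 * sqrt(83) /317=5882.70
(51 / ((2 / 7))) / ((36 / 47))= 5593 / 24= 233.04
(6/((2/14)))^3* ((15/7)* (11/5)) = 349272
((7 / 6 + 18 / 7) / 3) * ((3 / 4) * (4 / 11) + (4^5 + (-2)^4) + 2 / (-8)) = 1295.90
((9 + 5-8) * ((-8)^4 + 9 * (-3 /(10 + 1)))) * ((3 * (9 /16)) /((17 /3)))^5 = 471019244377887 /8188553854976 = 57.52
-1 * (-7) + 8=15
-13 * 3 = -39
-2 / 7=-0.29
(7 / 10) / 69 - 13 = -8963 / 690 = -12.99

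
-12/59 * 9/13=-108/767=-0.14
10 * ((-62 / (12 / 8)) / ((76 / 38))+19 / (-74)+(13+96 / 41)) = -254035 / 4551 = -55.82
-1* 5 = -5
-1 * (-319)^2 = -101761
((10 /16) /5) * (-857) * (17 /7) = -14569 /56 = -260.16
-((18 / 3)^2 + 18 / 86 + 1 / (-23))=-35768 / 989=-36.17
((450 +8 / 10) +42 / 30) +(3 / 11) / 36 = 298457 / 660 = 452.21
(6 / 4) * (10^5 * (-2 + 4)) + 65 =300065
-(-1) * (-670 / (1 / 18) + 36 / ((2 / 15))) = -11790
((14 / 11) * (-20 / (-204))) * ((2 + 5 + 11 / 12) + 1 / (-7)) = 3265 / 3366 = 0.97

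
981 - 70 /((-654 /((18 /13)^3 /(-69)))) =5403206619 /5507879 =981.00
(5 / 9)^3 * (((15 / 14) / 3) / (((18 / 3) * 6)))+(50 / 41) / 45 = 433865 / 15064056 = 0.03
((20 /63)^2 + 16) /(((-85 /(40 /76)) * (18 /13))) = -830752 /11537883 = -0.07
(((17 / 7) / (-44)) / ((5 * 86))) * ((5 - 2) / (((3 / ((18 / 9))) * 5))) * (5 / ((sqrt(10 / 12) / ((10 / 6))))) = -17 * sqrt(30) / 198660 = -0.00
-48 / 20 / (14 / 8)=-48 / 35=-1.37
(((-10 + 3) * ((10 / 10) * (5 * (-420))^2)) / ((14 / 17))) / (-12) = 3123750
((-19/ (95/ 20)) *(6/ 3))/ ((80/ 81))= -81/ 10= -8.10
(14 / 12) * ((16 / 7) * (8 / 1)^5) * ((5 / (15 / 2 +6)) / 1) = 2621440 / 81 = 32363.46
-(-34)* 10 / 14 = 170 / 7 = 24.29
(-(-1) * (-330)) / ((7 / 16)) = -5280 / 7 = -754.29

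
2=2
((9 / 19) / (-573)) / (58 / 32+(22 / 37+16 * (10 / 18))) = -15984 / 218411365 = -0.00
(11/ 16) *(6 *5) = 20.62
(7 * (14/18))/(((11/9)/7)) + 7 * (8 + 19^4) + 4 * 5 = 10035896/11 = 912354.18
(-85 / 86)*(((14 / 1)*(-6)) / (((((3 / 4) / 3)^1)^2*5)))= 11424 / 43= 265.67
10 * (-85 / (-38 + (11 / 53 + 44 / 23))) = 1036150 / 43737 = 23.69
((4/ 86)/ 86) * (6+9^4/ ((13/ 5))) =32883/ 24037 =1.37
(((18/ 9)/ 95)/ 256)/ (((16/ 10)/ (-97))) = -97/ 19456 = -0.00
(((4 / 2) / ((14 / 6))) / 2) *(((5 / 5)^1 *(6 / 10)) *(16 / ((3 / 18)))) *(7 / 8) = 108 / 5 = 21.60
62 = 62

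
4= 4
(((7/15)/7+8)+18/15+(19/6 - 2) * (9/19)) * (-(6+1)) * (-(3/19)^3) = 352611/1303210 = 0.27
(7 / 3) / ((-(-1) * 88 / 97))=679 / 264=2.57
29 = 29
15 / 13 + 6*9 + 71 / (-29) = 19870 / 377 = 52.71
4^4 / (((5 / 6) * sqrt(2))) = 768 * sqrt(2) / 5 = 217.22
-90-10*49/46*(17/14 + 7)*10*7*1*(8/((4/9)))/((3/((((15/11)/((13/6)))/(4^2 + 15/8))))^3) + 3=-745459928359863/8550986578849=-87.18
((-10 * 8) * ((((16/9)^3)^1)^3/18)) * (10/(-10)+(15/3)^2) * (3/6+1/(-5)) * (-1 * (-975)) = -714682558054400/129140163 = -5534161.81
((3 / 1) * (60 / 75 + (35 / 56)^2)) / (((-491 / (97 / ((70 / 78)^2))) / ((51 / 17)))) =-505904373 / 192472000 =-2.63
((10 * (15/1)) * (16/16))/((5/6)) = 180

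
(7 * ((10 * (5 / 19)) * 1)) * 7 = 2450 / 19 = 128.95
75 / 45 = 5 / 3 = 1.67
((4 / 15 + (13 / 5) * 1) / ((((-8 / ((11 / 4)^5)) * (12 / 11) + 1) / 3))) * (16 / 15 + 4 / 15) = 304708492 / 25098855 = 12.14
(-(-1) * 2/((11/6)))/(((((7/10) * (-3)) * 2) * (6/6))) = -20/77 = -0.26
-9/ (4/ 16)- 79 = -115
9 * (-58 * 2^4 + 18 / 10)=-41679 / 5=-8335.80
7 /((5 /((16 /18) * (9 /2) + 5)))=63 /5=12.60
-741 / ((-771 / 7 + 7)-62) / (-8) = -5187 / 9248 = -0.56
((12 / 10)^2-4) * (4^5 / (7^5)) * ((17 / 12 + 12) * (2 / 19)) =-753664 / 3421425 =-0.22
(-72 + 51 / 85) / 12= -119 / 20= -5.95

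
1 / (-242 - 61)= -0.00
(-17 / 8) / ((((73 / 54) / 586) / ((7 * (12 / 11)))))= -5648454 / 803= -7034.19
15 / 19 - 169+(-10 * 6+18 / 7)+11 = -28547 / 133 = -214.64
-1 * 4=-4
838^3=588480472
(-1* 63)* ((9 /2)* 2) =-567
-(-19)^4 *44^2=-252301456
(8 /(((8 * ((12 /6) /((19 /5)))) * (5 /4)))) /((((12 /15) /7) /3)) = 399 /10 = 39.90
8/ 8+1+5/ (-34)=63/ 34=1.85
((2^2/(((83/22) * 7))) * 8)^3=348913664/196122941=1.78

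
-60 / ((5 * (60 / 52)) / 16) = -832 / 5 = -166.40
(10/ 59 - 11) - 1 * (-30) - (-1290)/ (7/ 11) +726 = 2772.31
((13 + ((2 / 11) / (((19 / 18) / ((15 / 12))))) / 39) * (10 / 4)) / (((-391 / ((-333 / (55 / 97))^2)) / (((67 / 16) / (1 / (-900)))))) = 13894619276940255 / 128543987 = 108092331.67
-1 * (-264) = 264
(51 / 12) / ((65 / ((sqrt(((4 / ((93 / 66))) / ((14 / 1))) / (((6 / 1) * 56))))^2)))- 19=-90046133 / 4739280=-19.00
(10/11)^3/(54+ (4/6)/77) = 5250/377399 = 0.01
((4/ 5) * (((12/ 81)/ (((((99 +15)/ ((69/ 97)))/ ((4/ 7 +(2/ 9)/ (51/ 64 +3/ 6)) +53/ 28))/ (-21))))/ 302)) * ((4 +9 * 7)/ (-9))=84950707/ 84193372755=0.00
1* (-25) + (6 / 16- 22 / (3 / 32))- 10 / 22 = -68573 / 264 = -259.75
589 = 589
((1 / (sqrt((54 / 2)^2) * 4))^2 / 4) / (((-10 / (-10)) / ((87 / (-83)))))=-0.00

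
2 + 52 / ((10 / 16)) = 426 / 5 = 85.20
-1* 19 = -19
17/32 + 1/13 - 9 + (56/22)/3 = -103555/13728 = -7.54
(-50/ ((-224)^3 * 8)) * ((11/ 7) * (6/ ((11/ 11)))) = 0.00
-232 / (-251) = 232 / 251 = 0.92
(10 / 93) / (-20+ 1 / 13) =-0.01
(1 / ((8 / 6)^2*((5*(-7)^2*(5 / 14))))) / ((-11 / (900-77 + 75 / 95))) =-5031 / 10450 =-0.48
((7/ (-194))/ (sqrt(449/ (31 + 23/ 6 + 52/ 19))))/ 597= -7 * sqrt(219229638)/ 5928260148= -0.00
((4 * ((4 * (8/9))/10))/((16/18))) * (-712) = -5696/5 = -1139.20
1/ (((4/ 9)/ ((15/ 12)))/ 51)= 2295/ 16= 143.44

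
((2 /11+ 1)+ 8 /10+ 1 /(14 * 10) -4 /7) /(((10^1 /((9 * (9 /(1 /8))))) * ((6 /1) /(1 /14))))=58941 /53900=1.09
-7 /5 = -1.40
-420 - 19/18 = -7579/18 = -421.06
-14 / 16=-7 / 8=-0.88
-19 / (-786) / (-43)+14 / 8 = 118255 / 67596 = 1.75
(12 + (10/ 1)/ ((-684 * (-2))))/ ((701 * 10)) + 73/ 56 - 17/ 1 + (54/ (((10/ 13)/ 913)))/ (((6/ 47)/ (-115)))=-968934946073747/ 16781940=-57736766.19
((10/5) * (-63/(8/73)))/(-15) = 1533/20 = 76.65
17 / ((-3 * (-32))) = 17 / 96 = 0.18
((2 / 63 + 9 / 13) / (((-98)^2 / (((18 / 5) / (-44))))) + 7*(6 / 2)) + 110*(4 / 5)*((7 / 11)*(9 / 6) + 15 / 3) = 52394141207 / 96136040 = 545.00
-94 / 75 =-1.25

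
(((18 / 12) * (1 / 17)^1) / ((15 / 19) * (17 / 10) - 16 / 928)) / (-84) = -551 / 694960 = -0.00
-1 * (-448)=448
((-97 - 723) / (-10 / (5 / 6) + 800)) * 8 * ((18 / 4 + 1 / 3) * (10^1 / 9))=-237800 / 5319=-44.71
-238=-238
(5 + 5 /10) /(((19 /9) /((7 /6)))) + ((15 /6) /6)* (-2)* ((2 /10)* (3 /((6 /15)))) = 34 /19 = 1.79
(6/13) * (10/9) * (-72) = -480/13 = -36.92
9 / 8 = 1.12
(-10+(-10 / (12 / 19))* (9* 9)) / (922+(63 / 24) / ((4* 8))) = -330880 / 236053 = -1.40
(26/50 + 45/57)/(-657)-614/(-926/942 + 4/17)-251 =1065283325161/1868393025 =570.16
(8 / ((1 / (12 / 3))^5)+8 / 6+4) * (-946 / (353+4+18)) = -23264032 / 1125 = -20679.14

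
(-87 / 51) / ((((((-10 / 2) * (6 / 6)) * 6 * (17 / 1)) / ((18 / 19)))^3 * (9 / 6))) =522 / 71608817375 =0.00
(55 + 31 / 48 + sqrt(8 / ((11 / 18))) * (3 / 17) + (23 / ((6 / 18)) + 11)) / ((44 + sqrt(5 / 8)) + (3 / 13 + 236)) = -1100359 * sqrt(10) / 2548097928 - 4056 * sqrt(110) / 6617976563 + 4546464 * sqrt(11) / 6617976563 + 308354449 / 637024482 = 0.48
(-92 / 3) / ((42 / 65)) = -2990 / 63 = -47.46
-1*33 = -33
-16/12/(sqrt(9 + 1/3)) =-2 * sqrt(21)/21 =-0.44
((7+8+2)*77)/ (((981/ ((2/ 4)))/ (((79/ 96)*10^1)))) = 517055/ 94176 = 5.49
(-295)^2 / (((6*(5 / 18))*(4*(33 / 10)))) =87025 / 22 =3955.68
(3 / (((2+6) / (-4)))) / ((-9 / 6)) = 1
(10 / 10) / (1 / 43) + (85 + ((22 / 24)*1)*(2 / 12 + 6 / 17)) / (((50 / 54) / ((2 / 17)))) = 1556569 / 28900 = 53.86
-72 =-72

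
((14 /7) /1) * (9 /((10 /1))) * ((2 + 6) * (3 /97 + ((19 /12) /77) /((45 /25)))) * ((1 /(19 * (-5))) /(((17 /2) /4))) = -546608 /180936525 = -0.00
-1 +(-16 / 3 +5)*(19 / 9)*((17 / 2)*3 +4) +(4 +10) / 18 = -1133 / 54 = -20.98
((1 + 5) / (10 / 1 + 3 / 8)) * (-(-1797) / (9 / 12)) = 115008 / 83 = 1385.64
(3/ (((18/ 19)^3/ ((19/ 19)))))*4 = 6859/ 486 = 14.11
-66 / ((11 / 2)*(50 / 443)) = -2658 / 25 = -106.32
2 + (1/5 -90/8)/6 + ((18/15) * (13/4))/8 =0.65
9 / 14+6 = 93 / 14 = 6.64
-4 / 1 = -4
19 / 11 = 1.73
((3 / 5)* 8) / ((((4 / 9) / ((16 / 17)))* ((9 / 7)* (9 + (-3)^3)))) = -112 / 255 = -0.44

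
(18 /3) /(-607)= -6 /607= -0.01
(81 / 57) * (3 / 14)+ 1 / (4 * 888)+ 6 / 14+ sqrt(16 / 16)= 818869 / 472416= 1.73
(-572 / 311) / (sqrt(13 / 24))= -88 * sqrt(78) / 311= -2.50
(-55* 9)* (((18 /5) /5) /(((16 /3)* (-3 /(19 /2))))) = 16929 /80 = 211.61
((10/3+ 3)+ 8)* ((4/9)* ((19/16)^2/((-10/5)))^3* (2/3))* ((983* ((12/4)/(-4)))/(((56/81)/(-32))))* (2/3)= -1988582343989/58720256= -33865.36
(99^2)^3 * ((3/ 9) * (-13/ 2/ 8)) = -4079747314071/ 16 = -254984207129.44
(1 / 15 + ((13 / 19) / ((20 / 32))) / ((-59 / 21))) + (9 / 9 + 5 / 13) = 232067 / 218595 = 1.06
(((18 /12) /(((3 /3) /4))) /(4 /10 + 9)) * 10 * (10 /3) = 1000 /47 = 21.28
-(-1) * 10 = 10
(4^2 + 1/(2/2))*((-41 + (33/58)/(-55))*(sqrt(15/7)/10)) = -28883*sqrt(105)/2900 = -102.06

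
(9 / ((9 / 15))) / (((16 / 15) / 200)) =5625 / 2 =2812.50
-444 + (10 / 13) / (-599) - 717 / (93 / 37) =-176041019 / 241397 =-729.26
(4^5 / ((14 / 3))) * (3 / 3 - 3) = -3072 / 7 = -438.86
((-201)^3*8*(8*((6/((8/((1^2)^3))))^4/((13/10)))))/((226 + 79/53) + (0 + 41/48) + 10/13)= -4183408811160/7577257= -552100.69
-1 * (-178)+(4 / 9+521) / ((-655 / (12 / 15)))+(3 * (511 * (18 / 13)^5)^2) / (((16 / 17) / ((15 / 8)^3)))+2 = 4619183443306255522174951 / 32507032377994200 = 142097974.05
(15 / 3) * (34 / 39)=170 / 39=4.36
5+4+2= 11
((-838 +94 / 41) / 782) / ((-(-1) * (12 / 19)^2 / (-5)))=7730815 / 577116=13.40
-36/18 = -2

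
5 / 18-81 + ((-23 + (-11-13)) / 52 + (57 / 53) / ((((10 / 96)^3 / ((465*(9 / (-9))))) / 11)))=-3018056308741 / 620100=-4867047.75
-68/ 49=-1.39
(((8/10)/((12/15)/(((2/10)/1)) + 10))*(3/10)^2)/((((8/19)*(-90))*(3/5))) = -19/84000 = -0.00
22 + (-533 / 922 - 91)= -64151 / 922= -69.58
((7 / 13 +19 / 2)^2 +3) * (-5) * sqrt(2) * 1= -350745 * sqrt(2) / 676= -733.77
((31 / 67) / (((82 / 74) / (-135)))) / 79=-0.71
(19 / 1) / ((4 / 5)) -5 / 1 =75 / 4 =18.75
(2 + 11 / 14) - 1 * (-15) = 249 / 14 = 17.79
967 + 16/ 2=975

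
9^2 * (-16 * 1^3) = -1296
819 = 819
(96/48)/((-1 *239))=-2/239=-0.01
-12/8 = -3/2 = -1.50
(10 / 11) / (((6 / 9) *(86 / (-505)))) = -7575 / 946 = -8.01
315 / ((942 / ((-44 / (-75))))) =154 / 785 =0.20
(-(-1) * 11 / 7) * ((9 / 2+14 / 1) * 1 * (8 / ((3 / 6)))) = 3256 / 7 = 465.14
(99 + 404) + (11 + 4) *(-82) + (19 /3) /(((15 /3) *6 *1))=-65411 /90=-726.79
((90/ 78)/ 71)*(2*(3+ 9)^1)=360/ 923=0.39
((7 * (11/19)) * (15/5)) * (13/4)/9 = 1001/228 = 4.39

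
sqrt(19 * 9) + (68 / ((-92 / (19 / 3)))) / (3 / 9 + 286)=-323 / 19757 + 3 * sqrt(19)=13.06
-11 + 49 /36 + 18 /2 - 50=-1823 /36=-50.64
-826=-826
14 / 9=1.56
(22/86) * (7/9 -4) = -319/387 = -0.82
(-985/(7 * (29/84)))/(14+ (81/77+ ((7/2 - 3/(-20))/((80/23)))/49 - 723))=10193568000/17704961999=0.58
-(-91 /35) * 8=104 /5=20.80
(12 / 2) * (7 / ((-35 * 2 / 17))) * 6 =-306 / 5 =-61.20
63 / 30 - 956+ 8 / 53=-505487 / 530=-953.75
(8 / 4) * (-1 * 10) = -20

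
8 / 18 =4 / 9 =0.44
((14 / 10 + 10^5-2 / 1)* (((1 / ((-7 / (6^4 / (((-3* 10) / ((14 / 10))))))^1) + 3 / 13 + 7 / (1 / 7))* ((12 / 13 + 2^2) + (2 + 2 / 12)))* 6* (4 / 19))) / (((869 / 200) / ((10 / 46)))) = 91586233088 / 35321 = 2592968.29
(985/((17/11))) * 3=32505/17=1912.06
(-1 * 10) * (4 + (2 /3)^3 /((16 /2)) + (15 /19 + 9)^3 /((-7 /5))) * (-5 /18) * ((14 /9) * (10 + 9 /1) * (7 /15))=-60443050010 /2368521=-25519.32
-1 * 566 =-566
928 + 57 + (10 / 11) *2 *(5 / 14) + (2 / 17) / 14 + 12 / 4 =184879 / 187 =988.66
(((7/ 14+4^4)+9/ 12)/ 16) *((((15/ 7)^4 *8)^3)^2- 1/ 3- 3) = 6619442261272479593843097167927995/ 17873467650665088224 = 370350196763646.14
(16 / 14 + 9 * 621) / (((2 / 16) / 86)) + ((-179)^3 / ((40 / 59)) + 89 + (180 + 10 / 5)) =-4613335.74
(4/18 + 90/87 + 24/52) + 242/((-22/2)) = -68816/3393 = -20.28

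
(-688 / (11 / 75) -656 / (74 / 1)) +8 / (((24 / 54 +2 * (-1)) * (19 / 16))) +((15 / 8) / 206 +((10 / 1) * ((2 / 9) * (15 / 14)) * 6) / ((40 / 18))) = -419068961363 / 89207888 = -4697.67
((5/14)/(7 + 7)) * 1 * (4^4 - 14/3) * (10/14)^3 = 235625/100842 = 2.34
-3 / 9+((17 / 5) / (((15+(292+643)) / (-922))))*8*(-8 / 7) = 1488079 / 49875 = 29.84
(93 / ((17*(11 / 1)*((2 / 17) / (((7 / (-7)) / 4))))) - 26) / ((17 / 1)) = -2381 / 1496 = -1.59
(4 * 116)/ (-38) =-232/ 19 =-12.21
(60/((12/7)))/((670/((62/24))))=217/1608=0.13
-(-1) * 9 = 9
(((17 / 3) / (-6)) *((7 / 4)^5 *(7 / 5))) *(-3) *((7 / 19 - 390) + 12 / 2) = -14578240537 / 583680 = -24976.43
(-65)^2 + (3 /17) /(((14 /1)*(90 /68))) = 443626 /105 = 4225.01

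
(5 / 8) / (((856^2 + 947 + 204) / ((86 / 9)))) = 215 / 26419932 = 0.00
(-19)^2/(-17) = -361/17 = -21.24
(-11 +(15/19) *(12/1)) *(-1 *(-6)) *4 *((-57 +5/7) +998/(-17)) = 4212.32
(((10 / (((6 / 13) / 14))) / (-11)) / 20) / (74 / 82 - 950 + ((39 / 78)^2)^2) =29848 / 20544711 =0.00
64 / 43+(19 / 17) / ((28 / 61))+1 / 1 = 100769 / 20468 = 4.92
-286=-286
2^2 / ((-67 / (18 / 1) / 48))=-3456 / 67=-51.58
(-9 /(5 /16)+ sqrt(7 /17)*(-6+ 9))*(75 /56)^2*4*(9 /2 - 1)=-10125 /14+ 16875*sqrt(119) /3808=-674.87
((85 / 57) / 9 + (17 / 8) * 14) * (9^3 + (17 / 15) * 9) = 18907196 / 855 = 22113.68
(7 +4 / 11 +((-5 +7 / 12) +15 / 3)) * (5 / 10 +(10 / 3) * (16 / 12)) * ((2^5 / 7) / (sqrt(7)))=373444 * sqrt(7) / 14553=67.89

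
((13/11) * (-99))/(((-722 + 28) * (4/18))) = 1053/1388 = 0.76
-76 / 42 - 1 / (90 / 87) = -583 / 210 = -2.78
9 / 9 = 1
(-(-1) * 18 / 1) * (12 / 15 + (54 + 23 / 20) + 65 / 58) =297909 / 290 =1027.27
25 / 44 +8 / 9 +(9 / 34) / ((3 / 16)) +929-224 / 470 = 1473481151 / 1582020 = 931.39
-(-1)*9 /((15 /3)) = 9 /5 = 1.80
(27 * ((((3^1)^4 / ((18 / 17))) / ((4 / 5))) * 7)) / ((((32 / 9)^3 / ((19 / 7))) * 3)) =95364135 / 262144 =363.79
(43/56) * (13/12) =559/672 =0.83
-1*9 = -9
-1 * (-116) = 116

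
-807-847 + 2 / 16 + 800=-853.88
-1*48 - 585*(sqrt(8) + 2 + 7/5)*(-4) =4680*sqrt(2) + 7908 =14526.52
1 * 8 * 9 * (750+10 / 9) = 54080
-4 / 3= -1.33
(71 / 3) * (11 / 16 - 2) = -497 / 16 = -31.06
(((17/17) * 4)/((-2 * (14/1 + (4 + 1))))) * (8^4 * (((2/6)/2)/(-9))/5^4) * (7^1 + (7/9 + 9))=618496/2885625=0.21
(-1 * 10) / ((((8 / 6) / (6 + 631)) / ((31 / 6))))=-98735 / 4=-24683.75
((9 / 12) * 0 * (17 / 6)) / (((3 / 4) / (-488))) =0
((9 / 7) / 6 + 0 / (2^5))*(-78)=-117 / 7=-16.71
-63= -63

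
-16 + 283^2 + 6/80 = 3202923/40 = 80073.08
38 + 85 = 123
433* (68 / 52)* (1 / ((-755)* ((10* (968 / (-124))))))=228191 / 23752300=0.01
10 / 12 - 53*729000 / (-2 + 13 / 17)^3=42183019715 / 2058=20497094.13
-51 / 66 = -17 / 22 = -0.77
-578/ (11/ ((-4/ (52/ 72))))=41616/ 143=291.02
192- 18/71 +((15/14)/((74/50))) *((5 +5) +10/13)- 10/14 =47531333/239057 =198.83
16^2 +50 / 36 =257.39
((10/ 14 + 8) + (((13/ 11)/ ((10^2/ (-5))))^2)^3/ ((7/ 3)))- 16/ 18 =55896292802323843/ 7142933952000000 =7.83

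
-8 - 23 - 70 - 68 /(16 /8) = -135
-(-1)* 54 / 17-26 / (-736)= 20093 / 6256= 3.21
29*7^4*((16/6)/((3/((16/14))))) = 70734.22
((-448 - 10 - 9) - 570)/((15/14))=-14518/15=-967.87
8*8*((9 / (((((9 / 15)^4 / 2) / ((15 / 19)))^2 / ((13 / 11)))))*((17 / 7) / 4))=138125000000 / 2251557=61346.44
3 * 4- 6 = 6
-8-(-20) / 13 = -84 / 13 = -6.46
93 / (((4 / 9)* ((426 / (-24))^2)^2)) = 53568 / 25411681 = 0.00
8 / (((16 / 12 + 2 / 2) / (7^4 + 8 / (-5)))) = 287928 / 35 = 8226.51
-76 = -76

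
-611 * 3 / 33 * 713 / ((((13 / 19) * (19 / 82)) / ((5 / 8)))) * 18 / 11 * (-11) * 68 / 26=7350157.45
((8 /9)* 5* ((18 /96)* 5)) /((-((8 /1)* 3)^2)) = -25 /3456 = -0.01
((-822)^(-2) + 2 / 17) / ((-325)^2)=270277 / 242655016500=0.00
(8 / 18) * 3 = 4 / 3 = 1.33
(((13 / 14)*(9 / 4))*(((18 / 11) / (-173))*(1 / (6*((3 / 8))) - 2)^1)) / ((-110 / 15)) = -351 / 83732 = -0.00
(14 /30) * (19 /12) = 133 /180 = 0.74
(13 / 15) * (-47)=-611 / 15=-40.73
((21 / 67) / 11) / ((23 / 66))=126 / 1541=0.08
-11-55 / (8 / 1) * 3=-253 / 8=-31.62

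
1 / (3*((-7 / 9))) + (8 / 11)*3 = 135 / 77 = 1.75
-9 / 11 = -0.82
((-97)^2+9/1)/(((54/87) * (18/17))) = 2321537/162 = 14330.48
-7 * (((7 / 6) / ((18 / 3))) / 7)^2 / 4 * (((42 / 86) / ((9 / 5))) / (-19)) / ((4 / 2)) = 245 / 25411968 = 0.00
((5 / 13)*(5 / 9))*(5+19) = 200 / 39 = 5.13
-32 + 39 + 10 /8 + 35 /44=199 /22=9.05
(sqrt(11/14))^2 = 11/14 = 0.79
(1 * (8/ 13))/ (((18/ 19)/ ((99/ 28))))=2.30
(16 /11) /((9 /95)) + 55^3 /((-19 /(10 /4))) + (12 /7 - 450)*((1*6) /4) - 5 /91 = -7719325067 /342342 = -22548.58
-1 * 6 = -6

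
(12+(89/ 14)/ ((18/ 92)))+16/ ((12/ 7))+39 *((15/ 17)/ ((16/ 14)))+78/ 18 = 756289/ 8568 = 88.27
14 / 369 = 0.04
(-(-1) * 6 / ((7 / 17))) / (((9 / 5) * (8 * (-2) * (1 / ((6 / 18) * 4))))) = -85 / 126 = -0.67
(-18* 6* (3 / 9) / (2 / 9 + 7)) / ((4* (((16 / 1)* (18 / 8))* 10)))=-9 / 2600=-0.00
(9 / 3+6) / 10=9 / 10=0.90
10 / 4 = 5 / 2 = 2.50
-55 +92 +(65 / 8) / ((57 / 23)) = 18367 / 456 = 40.28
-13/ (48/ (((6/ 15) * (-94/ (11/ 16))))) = 2444/ 165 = 14.81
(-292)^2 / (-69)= -85264 / 69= -1235.71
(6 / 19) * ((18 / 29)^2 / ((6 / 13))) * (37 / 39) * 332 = 1326672 / 15979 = 83.03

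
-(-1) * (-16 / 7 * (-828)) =13248 / 7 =1892.57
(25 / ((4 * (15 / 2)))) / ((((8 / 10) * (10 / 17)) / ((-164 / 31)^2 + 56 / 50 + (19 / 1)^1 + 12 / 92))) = 37761369 / 442060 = 85.42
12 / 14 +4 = 34 / 7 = 4.86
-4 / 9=-0.44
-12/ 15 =-4/ 5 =-0.80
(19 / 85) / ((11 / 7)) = 133 / 935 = 0.14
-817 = -817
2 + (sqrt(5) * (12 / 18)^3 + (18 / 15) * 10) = 8 * sqrt(5) / 27 + 14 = 14.66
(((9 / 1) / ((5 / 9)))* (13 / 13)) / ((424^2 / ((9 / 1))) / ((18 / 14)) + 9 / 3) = 6561 / 6293375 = 0.00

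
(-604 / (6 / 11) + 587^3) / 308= 86683241 / 132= 656691.22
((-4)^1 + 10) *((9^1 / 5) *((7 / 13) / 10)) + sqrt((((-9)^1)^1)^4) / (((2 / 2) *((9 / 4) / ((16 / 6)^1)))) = 31389 / 325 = 96.58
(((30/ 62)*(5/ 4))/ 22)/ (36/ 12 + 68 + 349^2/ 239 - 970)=-0.00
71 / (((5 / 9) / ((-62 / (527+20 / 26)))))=-171678 / 11435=-15.01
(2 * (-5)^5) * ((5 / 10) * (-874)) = 2731250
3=3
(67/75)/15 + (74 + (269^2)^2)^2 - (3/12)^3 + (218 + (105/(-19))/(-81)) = 112518932801687591461732291/4104000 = 27416893957526216243.11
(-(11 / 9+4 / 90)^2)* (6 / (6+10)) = -361 / 600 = -0.60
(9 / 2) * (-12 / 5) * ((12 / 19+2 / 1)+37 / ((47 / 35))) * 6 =-1746684 / 893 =-1955.97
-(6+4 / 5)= -34 / 5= -6.80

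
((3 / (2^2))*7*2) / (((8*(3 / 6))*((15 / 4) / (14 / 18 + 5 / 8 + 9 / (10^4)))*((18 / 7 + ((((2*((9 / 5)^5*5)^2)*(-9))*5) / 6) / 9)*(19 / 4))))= -8145025 / 585678529368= -0.00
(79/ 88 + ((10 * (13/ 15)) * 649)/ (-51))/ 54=-1472825/ 727056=-2.03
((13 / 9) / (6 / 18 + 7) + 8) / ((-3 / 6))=-541 / 33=-16.39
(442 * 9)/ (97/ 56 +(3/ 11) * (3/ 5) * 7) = 12252240/ 8863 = 1382.40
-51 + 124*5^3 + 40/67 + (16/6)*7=3109121/201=15468.26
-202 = -202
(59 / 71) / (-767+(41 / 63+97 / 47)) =-174699 / 160676479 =-0.00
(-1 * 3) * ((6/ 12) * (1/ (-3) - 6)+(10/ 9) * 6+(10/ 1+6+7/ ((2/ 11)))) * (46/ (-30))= 1334/ 5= 266.80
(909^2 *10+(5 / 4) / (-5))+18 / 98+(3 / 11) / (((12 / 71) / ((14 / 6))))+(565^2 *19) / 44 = 54335474429 / 6468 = 8400660.86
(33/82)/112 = 33/9184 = 0.00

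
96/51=32/17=1.88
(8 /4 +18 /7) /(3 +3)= 16 /21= 0.76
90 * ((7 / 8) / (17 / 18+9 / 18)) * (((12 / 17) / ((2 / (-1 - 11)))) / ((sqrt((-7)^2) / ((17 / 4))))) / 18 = -405 / 52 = -7.79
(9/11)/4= 9/44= 0.20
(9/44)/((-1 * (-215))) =9/9460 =0.00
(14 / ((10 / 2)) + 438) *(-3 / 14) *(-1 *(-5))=-3306 / 7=-472.29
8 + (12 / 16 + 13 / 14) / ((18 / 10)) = 8.93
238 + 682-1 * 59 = 861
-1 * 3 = -3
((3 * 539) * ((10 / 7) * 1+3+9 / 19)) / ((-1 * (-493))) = 150612 / 9367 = 16.08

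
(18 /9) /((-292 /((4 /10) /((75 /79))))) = -79 /27375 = -0.00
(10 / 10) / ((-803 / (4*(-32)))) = 128 / 803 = 0.16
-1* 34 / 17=-2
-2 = -2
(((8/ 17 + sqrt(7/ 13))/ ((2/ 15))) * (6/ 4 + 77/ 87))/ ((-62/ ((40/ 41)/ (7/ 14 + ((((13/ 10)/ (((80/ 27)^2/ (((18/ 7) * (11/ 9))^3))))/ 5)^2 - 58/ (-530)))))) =-103507590200000000000 * sqrt(91)/ 6954120971359535457419 - 828060721600000000000/ 9093850501008623290471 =-0.23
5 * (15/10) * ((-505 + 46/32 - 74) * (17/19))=-2356455/608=-3875.75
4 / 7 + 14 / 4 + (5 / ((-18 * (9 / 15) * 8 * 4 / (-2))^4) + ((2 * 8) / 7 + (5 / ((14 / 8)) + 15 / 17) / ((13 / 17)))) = 570351800833751 / 50710321299456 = 11.25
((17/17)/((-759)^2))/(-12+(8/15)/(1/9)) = -5/20738916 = -0.00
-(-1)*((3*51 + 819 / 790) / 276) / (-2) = -40563 / 145360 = -0.28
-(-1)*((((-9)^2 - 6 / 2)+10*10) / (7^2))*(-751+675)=-13528 / 49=-276.08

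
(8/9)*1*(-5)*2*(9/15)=-16/3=-5.33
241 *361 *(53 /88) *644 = 742379533 /22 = 33744524.23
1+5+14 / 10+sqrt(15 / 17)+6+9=sqrt(255) / 17+112 / 5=23.34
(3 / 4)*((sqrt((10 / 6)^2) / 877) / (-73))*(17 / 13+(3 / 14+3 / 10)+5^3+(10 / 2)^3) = -114579 / 23303644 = -0.00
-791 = -791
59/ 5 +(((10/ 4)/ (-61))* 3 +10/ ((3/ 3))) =13223/ 610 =21.68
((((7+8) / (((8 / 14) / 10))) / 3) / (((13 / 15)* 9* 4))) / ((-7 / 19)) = -2375 / 312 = -7.61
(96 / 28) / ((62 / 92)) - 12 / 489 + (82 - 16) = 2513570 / 35371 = 71.06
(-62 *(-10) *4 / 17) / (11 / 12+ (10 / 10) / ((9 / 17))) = 89280 / 1717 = 52.00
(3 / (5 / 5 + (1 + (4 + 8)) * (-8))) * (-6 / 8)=0.02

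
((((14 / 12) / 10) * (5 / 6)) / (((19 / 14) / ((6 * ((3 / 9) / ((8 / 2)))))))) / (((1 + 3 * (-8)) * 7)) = -7 / 31464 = -0.00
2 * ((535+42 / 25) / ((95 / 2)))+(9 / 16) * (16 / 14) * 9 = 943727 / 33250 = 28.38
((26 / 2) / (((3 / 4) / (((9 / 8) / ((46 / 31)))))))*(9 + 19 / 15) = 31031 / 230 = 134.92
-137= -137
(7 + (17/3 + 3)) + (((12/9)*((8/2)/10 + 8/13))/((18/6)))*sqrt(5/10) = 15.99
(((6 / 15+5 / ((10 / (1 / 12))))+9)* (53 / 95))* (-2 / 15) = -60049 / 85500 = -0.70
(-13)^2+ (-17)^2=458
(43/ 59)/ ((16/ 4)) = 43/ 236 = 0.18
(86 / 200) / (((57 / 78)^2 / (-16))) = -116272 / 9025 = -12.88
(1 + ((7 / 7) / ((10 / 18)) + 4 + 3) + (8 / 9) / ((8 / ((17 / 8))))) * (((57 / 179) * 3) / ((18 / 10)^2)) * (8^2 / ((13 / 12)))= 10983520 / 62829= 174.82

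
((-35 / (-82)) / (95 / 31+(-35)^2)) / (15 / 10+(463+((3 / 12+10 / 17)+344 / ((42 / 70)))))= 3689 / 11024372781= 0.00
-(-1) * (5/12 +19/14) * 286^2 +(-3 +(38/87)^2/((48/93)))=30748767433/211932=145087.89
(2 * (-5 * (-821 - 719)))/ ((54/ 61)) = 469700/ 27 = 17396.30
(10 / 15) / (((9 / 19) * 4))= 19 / 54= 0.35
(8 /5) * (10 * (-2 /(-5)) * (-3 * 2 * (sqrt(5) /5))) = -192 * sqrt(5) /25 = -17.17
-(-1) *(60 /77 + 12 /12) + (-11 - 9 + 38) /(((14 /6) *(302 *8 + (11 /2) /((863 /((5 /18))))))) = 10301721383 /5779646411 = 1.78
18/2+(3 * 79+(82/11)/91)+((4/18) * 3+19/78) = 1483435/6006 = 246.99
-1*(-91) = 91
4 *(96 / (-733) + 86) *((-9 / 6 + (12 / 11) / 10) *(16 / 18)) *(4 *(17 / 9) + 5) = -175871392 / 32985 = -5331.86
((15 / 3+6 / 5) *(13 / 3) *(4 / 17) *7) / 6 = 5642 / 765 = 7.38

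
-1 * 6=-6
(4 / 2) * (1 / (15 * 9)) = 0.01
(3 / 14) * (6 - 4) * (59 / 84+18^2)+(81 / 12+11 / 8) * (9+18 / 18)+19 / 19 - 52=8301 / 49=169.41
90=90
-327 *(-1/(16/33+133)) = 10791/4405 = 2.45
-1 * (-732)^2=-535824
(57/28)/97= 57/2716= 0.02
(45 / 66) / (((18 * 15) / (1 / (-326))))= -1 / 129096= -0.00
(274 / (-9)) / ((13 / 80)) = -21920 / 117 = -187.35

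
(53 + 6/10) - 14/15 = 158/3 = 52.67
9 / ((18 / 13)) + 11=35 / 2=17.50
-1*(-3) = 3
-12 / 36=-1 / 3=-0.33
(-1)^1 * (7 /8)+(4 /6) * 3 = 9 /8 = 1.12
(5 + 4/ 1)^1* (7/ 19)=63/ 19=3.32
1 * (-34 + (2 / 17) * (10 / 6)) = -1724 / 51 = -33.80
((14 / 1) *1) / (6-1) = 14 / 5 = 2.80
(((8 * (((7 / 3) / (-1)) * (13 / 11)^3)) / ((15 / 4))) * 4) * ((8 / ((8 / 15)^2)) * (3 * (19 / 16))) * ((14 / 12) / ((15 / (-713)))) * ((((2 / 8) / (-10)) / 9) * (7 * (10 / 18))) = -10208626337 / 5174928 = -1972.71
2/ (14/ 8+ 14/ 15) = 120/ 161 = 0.75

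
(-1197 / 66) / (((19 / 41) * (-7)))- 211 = -4519 / 22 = -205.41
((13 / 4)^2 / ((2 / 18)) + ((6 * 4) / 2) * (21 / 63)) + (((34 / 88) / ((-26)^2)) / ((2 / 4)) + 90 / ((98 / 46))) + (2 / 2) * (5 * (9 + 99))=992977221 / 1457456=681.31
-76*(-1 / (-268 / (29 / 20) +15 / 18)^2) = 121104 / 53945275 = 0.00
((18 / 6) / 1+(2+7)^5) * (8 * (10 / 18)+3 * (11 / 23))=23955428 / 69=347180.12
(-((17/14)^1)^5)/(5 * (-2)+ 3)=1419857/3764768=0.38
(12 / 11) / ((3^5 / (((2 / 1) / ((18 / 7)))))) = 28 / 8019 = 0.00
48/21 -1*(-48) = 352/7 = 50.29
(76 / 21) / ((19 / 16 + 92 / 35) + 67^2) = 6080 / 7547931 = 0.00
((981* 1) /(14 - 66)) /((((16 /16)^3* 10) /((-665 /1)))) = 130473 /104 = 1254.55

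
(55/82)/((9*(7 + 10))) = 55/12546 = 0.00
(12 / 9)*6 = 8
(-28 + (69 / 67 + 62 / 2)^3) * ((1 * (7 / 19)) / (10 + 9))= 69122107404 / 108575443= 636.63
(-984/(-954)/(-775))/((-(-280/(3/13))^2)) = 123/136056830000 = 0.00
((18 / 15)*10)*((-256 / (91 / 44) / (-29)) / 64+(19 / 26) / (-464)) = 1269 / 1624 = 0.78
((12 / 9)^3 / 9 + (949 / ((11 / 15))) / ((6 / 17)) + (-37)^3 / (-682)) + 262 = 4003.13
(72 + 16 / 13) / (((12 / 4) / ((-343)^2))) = 112001848 / 39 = 2871842.26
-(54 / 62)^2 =-729 / 961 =-0.76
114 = 114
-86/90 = -43/45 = -0.96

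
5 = 5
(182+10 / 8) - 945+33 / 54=-27401 / 36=-761.14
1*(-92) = -92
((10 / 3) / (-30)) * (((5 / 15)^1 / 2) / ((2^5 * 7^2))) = -1 / 84672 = -0.00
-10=-10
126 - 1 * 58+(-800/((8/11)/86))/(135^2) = 45788/729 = 62.81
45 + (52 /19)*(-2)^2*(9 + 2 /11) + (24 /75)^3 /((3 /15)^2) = 19115133 /130625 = 146.34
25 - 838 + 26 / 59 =-47941 / 59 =-812.56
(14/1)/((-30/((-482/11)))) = 3374/165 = 20.45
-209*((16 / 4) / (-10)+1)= -627 / 5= -125.40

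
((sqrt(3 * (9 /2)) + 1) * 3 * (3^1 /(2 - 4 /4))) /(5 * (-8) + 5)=-27 * sqrt(6) /70 - 9 /35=-1.20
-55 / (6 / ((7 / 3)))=-385 / 18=-21.39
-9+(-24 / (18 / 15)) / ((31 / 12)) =-519 / 31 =-16.74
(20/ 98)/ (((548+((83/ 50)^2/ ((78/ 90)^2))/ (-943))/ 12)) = 1912404000/ 427929230351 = 0.00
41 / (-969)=-41 / 969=-0.04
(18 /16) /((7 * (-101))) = -9 /5656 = -0.00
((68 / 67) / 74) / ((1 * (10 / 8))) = 0.01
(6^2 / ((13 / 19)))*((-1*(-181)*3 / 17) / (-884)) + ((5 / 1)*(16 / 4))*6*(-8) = -46980213 / 48841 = -961.90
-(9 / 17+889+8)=-15258 / 17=-897.53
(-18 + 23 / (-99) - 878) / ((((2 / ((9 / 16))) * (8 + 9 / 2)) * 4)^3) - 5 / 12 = -56341560661 / 135168000000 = -0.42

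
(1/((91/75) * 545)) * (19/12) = 95/39676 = 0.00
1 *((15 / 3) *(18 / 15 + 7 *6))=216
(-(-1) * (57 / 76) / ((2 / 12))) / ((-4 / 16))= -18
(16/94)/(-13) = -8/611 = -0.01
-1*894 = -894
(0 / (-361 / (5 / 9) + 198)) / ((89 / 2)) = 0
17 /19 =0.89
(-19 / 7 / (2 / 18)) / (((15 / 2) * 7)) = -114 / 245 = -0.47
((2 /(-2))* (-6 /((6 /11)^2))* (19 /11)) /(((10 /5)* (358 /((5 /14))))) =1045 /60144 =0.02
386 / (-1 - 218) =-386 / 219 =-1.76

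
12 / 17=0.71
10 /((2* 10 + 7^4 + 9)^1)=1 /243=0.00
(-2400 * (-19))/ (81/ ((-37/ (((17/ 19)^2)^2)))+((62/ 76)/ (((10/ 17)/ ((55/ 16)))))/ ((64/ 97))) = 900618613555200/ 114994201651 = 7831.86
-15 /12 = -5 /4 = -1.25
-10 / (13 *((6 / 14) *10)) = -0.18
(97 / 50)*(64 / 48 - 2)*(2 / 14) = -97 / 525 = -0.18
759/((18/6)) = 253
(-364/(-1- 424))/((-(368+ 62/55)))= -2002/862835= -0.00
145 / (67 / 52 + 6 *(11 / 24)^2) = 180960 / 3181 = 56.89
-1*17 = -17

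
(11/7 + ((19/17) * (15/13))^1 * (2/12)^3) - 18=-1829215/111384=-16.42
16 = 16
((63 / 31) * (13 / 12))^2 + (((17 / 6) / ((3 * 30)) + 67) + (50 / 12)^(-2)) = 18665280847 / 259470000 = 71.94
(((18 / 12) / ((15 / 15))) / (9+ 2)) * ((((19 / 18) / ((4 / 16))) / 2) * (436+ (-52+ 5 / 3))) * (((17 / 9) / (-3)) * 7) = -489.33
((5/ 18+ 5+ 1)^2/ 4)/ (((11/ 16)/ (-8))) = -102152/ 891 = -114.65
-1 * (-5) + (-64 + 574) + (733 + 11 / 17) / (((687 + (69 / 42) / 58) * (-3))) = 14642249491 / 28451217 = 514.64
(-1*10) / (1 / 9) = -90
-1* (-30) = 30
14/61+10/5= 136/61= 2.23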